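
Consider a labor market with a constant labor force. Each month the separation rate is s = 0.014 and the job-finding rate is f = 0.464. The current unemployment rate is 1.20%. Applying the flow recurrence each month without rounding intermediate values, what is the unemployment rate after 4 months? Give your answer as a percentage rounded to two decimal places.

With a fixed labor force, u_{t+1} = u_t + s·(1−u_t) − f·u_t = u_t·(1−s−f) + s.
Here 1−s−f = 0.522 and s = 0.014.
u_1 = 0.012000 × 0.522 + 0.014 = 0.020264.
u_2 = 0.020264 × 0.522 + 0.014 = 0.024578.
u_3 = 0.024578 × 0.522 + 0.014 = 0.026830.
u_4 = 0.026830 × 0.522 + 0.014 = 0.028005.

Unemployment rate after four months ≈ 2.80%.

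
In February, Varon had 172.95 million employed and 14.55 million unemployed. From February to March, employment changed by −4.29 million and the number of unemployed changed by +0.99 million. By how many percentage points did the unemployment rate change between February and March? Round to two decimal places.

February: labor force = 172.95 + 14.55 = 187.50; u = 14.55/187.50 = 7.76%.
March: labor force = 168.66 + 15.54 = 184.20; u = 15.54/184.20 = 8.44%.
Change = 8.44% − 7.76% = +0.68 pp.

The unemployment rate changed by +0.68 percentage points.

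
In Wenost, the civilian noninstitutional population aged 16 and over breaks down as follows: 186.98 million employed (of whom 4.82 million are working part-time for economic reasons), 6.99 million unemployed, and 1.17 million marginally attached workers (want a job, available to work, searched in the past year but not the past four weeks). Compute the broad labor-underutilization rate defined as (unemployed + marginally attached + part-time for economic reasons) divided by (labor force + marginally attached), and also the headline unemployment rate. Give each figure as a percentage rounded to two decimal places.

Labor force = 186.98 + 6.99 = 193.97 million.
Numerator = 6.99 + 1.17 + 4.82 = 12.98 million.
Denominator = 193.97 + 1.17 = 195.14 million.
Broad rate = 12.98 / 195.14 = 6.65%.
Headline unemployment rate = 6.99 / 193.97 = 3.60%.

Broad underutilization rate ≈ 6.65%; headline unemployment rate ≈ 3.60%.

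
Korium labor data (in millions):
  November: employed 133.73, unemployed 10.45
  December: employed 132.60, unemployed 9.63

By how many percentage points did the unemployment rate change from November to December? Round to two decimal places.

November: labor force = 133.73 + 10.45 = 144.18; u = 10.45/144.18 = 7.25%.
December: labor force = 132.60 + 9.63 = 142.23; u = 9.63/142.23 = 6.77%.
Change = 6.77% − 7.25% = −0.48 pp.

The unemployment rate changed by −0.48 percentage points.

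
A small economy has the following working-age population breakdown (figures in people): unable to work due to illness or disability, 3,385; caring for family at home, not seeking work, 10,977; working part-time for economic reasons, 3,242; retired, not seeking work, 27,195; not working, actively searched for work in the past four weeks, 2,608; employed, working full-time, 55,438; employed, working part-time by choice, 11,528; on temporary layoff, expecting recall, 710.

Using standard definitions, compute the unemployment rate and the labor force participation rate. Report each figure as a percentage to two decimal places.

Employed = 3,242 + 55,438 + 11,528 = 70,208 (anyone who worked, including part-time for economic reasons, counts as employed).
Unemployed = 2,608 + 710 = 3,318 (jobless and actively searching, or on temporary layoff).
Labor force = 70,208 + 3,318 = 73,526.
Not in labor force = 3,385 + 10,977 + 27,195 = 41,557 (those not working and not actively searching are outside the labor force).
Civilian working-age population = 73,526 + 41,557 = 115,083.
Unemployment rate = 3,318 / 73,526 = 4.51%.
Labor force participation rate = 73,526 / 115,083 = 63.89%.

Unemployment rate ≈ 4.51%; labor force participation rate ≈ 63.89%.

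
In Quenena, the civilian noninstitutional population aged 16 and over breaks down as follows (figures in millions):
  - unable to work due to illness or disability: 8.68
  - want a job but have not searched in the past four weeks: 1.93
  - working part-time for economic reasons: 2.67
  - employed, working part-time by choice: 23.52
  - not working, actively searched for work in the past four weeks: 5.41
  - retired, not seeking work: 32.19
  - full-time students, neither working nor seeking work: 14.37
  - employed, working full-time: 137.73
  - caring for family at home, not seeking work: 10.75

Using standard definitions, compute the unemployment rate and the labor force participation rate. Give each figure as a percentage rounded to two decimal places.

Employed = 2.67 + 23.52 + 137.73 = 163.92 million (anyone who worked, including part-time for economic reasons, counts as employed).
Unemployed = 5.41 million.
Labor force = 163.92 + 5.41 = 169.33 million.
Not in labor force = 8.68 + 1.93 + 32.19 + 14.37 + 10.75 = 67.92 million (those not working and not actively searching are outside the labor force — including those who want a job but have given up searching).
Civilian working-age population = 169.33 + 67.92 = 237.25 million.
Unemployment rate = 5.41 / 169.33 = 3.19%.
Labor force participation rate = 169.33 / 237.25 = 71.37%.

Unemployment rate ≈ 3.19%; labor force participation rate ≈ 71.37%.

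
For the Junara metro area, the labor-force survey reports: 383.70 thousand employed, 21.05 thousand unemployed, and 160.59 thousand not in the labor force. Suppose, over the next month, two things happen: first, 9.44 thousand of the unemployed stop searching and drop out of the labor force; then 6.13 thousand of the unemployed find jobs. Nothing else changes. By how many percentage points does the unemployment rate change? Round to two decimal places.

The unemployment rate changes by −3.81 percentage points.

Initially, labor force = 383.70 + 21.05 = 404.75 thousand, so u = 21.05/404.75 = 5.20%.
After the first change, unemployed and labor force both fall by 9.44 → E = 383.70, U = 11.61, labor force = 395.31 thousand.
After the second change, unemployed falls and employed rises by 6.13; labor force unchanged → E = 389.83, U = 5.48, labor force = 395.31 thousand.
New unemployment rate = 5.48 / 395.31 = 1.39%.
Change = 1.39% − 5.20% = −3.81 percentage points.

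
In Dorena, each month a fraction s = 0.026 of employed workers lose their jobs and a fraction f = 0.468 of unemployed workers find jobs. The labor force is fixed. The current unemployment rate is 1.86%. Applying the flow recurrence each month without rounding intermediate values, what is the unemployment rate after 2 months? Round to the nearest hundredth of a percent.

Unemployment rate after two months ≈ 4.39%.

With a fixed labor force, u_{t+1} = u_t + s·(1−u_t) − f·u_t = u_t·(1−s−f) + s.
Here 1−s−f = 0.506 and s = 0.026.
u_1 = 0.018600 × 0.506 + 0.026 = 0.035412.
u_2 = 0.035412 × 0.506 + 0.026 = 0.043918.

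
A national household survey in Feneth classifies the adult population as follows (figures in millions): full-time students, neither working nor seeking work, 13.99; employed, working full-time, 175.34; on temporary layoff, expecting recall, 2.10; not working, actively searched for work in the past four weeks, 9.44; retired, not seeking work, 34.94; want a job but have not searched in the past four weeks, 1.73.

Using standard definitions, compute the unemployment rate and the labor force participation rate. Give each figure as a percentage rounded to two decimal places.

Employed = 175.34 million.
Unemployed = 2.10 + 9.44 = 11.54 million (jobless and actively searching, or on temporary layoff).
Labor force = 175.34 + 11.54 = 186.88 million.
Not in labor force = 13.99 + 34.94 + 1.73 = 50.66 million (those not working and not actively searching are outside the labor force — including those who want a job but have given up searching).
Civilian working-age population = 186.88 + 50.66 = 237.54 million.
Unemployment rate = 11.54 / 186.88 = 6.18%.
Labor force participation rate = 186.88 / 237.54 = 78.67%.

Unemployment rate ≈ 6.18%; labor force participation rate ≈ 78.67%.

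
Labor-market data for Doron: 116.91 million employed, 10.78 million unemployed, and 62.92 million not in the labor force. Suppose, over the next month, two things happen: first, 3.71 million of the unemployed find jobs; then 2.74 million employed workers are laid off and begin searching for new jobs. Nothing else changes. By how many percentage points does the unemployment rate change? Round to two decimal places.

Initially, labor force = 116.91 + 10.78 = 127.69 million, so u = 10.78/127.69 = 8.44%.
After the first change, unemployed falls and employed rises by 3.71; labor force unchanged → E = 120.62, U = 7.07, labor force = 127.69 million.
After the second change, employed falls and unemployed rises by 2.74; labor force unchanged → E = 117.88, U = 9.81, labor force = 127.69 million.
New unemployment rate = 9.81 / 127.69 = 7.68%.
Change = 7.68% − 8.44% = −0.76 percentage points.

The unemployment rate changes by −0.76 percentage points.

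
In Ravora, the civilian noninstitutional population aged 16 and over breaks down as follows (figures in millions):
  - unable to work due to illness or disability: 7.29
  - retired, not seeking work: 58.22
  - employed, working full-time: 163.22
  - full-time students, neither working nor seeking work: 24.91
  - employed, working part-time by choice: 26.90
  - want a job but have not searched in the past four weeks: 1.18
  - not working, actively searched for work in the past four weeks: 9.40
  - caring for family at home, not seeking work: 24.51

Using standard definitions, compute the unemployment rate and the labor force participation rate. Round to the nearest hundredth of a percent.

Unemployment rate ≈ 4.71%; labor force participation rate ≈ 63.21%.

Employed = 163.22 + 26.90 = 190.12 million.
Unemployed = 9.40 million.
Labor force = 190.12 + 9.40 = 199.52 million.
Not in labor force = 7.29 + 58.22 + 24.91 + 1.18 + 24.51 = 116.11 million (those not working and not actively searching are outside the labor force — including those who want a job but have given up searching).
Civilian working-age population = 199.52 + 116.11 = 315.63 million.
Unemployment rate = 9.40 / 199.52 = 4.71%.
Labor force participation rate = 199.52 / 315.63 = 63.21%.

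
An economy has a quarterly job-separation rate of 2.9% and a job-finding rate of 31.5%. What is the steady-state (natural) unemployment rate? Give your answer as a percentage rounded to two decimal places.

Steady-state unemployment rate ≈ 8.43%.

At steady state the flows balance: s·E = f·U, so U/(E+U) = s/(s+f).
u* = 2.9 / (2.9 + 31.5) = 2.9 / 34.40 = 8.43%.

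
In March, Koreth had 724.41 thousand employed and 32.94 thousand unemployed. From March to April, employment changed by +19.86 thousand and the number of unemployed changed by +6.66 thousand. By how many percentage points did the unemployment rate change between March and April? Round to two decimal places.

The unemployment rate changed by +0.70 percentage points.

March: labor force = 724.41 + 32.94 = 757.35; u = 32.94/757.35 = 4.35%.
April: labor force = 744.27 + 39.60 = 783.87; u = 39.60/783.87 = 5.05%.
Change = 5.05% − 4.35% = +0.70 pp.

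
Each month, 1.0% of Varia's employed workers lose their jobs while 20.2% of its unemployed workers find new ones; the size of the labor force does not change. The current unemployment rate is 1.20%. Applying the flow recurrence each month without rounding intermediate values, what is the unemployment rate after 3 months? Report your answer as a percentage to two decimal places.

Unemployment rate after three months ≈ 3.00%.

With a fixed labor force, u_{t+1} = u_t + s·(1−u_t) − f·u_t = u_t·(1−s−f) + s.
Here 1−s−f = 0.788 and s = 0.010.
u_1 = 0.012000 × 0.788 + 0.010 = 0.019456.
u_2 = 0.019456 × 0.788 + 0.010 = 0.025331.
u_3 = 0.025331 × 0.788 + 0.010 = 0.029961.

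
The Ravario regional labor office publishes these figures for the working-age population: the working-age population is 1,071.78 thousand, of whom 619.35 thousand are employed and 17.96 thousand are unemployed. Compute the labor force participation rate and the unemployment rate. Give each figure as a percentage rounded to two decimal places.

Labor force = employed + unemployed = 619.35 + 17.96 = 637.31 thousand.
Unemployment rate = 17.96 / 637.31 = 2.82%.
Labor force participation rate = 637.31 / 1,071.78 = 59.46%.

Labor force participation rate ≈ 59.46%; unemployment rate ≈ 2.82%.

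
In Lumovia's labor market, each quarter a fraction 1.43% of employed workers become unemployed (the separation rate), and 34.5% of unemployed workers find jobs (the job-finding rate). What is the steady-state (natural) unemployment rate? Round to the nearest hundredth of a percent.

At steady state the flows balance: s·E = f·U, so U/(E+U) = s/(s+f).
u* = 1.43 / (1.43 + 34.5) = 1.43 / 35.93 = 3.98%.

Steady-state unemployment rate ≈ 3.98%.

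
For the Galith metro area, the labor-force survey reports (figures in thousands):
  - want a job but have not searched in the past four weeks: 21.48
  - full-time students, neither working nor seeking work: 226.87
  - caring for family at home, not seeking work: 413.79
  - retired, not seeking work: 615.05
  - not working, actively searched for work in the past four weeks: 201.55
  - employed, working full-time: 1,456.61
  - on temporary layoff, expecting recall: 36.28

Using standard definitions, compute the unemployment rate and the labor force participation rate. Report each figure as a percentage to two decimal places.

Employed = 1,456.61 thousand.
Unemployed = 201.55 + 36.28 = 237.83 thousand (jobless and actively searching, or on temporary layoff).
Labor force = 1,456.61 + 237.83 = 1,694.44 thousand.
Not in labor force = 21.48 + 226.87 + 413.79 + 615.05 = 1,277.19 thousand (those not working and not actively searching are outside the labor force — including those who want a job but have given up searching).
Civilian working-age population = 1,694.44 + 1,277.19 = 2,971.63 thousand.
Unemployment rate = 237.83 / 1,694.44 = 14.04%.
Labor force participation rate = 1,694.44 / 2,971.63 = 57.02%.

Unemployment rate ≈ 14.04%; labor force participation rate ≈ 57.02%.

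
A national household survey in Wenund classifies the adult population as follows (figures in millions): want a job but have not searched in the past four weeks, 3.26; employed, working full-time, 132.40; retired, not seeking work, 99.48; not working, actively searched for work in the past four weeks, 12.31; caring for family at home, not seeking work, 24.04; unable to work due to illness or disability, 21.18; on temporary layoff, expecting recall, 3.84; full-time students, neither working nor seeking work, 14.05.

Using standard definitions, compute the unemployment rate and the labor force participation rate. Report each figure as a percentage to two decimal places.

Unemployment rate ≈ 10.87%; labor force participation rate ≈ 47.83%.

Employed = 132.40 million.
Unemployed = 12.31 + 3.84 = 16.15 million (jobless and actively searching, or on temporary layoff).
Labor force = 132.40 + 16.15 = 148.55 million.
Not in labor force = 3.26 + 99.48 + 24.04 + 21.18 + 14.05 = 162.01 million (those not working and not actively searching are outside the labor force — including those who want a job but have given up searching).
Civilian working-age population = 148.55 + 162.01 = 310.56 million.
Unemployment rate = 16.15 / 148.55 = 10.87%.
Labor force participation rate = 148.55 / 310.56 = 47.83%.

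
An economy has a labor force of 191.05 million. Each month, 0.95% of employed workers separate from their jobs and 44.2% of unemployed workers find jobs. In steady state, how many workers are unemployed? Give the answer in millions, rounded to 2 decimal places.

About 4.02 million are unemployed in steady state.

Steady-state unemployment rate u* = s/(s+f) = 0.95/(0.95+44.2) = 0.021041.
Unemployed = u* × labor force = 0.021041 × 191.05 ≈ 4.02 million.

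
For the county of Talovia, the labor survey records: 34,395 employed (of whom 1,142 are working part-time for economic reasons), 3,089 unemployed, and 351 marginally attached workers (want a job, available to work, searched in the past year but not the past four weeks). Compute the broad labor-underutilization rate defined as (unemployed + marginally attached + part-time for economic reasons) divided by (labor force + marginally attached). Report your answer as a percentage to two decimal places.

Labor force = 34,395 + 3,089 = 37,484.
Numerator = 3,089 + 351 + 1,142 = 4,582.
Denominator = 37,484 + 351 = 37,835.
Broad rate = 4,582 / 37,835 = 12.11%.

Broad underutilization rate ≈ 12.11%.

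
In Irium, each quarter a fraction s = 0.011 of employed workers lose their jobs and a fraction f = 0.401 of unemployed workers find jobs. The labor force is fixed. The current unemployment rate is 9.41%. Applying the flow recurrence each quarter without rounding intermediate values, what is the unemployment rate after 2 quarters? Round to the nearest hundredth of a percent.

Unemployment rate after two quarters ≈ 5.00%.

With a fixed labor force, u_{t+1} = u_t + s·(1−u_t) − f·u_t = u_t·(1−s−f) + s.
Here 1−s−f = 0.588 and s = 0.011.
u_1 = 0.094100 × 0.588 + 0.011 = 0.066331.
u_2 = 0.066331 × 0.588 + 0.011 = 0.050003.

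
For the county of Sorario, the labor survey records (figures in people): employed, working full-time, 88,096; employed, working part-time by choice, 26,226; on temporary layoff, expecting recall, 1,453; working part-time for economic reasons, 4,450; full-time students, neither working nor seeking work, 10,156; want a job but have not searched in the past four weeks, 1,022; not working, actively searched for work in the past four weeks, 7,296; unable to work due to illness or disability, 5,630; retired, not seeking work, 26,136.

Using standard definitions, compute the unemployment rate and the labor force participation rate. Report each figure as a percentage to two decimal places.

Employed = 88,096 + 26,226 + 4,450 = 118,772 (anyone who worked, including part-time for economic reasons, counts as employed).
Unemployed = 1,453 + 7,296 = 8,749 (jobless and actively searching, or on temporary layoff).
Labor force = 118,772 + 8,749 = 127,521.
Not in labor force = 10,156 + 1,022 + 5,630 + 26,136 = 42,944 (those not working and not actively searching are outside the labor force — including those who want a job but have given up searching).
Civilian working-age population = 127,521 + 42,944 = 170,465.
Unemployment rate = 8,749 / 127,521 = 6.86%.
Labor force participation rate = 127,521 / 170,465 = 74.81%.

Unemployment rate ≈ 6.86%; labor force participation rate ≈ 74.81%.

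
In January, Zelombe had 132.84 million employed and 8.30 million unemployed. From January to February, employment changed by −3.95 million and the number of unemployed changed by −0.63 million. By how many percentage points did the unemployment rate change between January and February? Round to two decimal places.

The unemployment rate changed by −0.26 percentage points.

January: labor force = 132.84 + 8.30 = 141.14; u = 8.30/141.14 = 5.88%.
February: labor force = 128.89 + 7.67 = 136.56; u = 7.67/136.56 = 5.62%.
Change = 5.62% − 5.88% = −0.26 pp.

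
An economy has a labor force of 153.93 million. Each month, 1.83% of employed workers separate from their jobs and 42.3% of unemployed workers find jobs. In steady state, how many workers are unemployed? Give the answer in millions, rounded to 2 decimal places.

About 6.38 million are unemployed in steady state.

Steady-state unemployment rate u* = s/(s+f) = 1.83/(1.83+42.3) = 0.041468.
Unemployed = u* × labor force = 0.041468 × 153.93 ≈ 6.38 million.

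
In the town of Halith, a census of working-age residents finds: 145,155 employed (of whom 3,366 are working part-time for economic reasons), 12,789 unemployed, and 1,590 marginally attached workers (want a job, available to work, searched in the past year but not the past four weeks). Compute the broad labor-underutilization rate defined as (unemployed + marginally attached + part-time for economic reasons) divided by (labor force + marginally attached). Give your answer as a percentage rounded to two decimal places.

Broad underutilization rate ≈ 11.12%.

Labor force = 145,155 + 12,789 = 157,944.
Numerator = 12,789 + 1,590 + 3,366 = 17,745.
Denominator = 157,944 + 1,590 = 159,534.
Broad rate = 17,745 / 159,534 = 11.12%.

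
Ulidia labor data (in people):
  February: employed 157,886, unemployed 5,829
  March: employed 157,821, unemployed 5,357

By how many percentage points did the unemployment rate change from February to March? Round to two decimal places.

February: labor force = 157,886 + 5,829 = 163,715; u = 5,829/163,715 = 3.56%.
March: labor force = 157,821 + 5,357 = 163,178; u = 5,357/163,178 = 3.28%.
Change = 3.28% − 3.56% = −0.28 pp.

The unemployment rate changed by −0.28 percentage points.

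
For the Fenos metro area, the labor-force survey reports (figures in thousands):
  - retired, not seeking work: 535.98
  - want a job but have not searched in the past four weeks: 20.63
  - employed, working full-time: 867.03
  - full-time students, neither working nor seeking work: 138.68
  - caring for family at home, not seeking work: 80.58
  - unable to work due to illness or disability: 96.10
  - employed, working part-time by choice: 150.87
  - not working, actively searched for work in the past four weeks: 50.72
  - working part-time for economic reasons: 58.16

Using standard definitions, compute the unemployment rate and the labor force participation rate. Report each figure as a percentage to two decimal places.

Unemployment rate ≈ 4.50%; labor force participation rate ≈ 56.37%.

Employed = 867.03 + 150.87 + 58.16 = 1,076.06 thousand (anyone who worked, including part-time for economic reasons, counts as employed).
Unemployed = 50.72 thousand.
Labor force = 1,076.06 + 50.72 = 1,126.78 thousand.
Not in labor force = 535.98 + 20.63 + 138.68 + 80.58 + 96.10 = 871.97 thousand (those not working and not actively searching are outside the labor force — including those who want a job but have given up searching).
Civilian working-age population = 1,126.78 + 871.97 = 1,998.75 thousand.
Unemployment rate = 50.72 / 1,126.78 = 4.50%.
Labor force participation rate = 1,126.78 / 1,998.75 = 56.37%.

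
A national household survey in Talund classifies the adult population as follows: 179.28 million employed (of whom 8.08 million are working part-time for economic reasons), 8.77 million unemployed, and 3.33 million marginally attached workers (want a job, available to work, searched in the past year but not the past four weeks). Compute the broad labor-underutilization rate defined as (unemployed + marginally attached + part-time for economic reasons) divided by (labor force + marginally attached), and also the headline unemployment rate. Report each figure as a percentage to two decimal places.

Broad underutilization rate ≈ 10.54%; headline unemployment rate ≈ 4.66%.

Labor force = 179.28 + 8.77 = 188.05 million.
Numerator = 8.77 + 3.33 + 8.08 = 20.18 million.
Denominator = 188.05 + 3.33 = 191.38 million.
Broad rate = 20.18 / 191.38 = 10.54%.
Headline unemployment rate = 8.77 / 188.05 = 4.66%.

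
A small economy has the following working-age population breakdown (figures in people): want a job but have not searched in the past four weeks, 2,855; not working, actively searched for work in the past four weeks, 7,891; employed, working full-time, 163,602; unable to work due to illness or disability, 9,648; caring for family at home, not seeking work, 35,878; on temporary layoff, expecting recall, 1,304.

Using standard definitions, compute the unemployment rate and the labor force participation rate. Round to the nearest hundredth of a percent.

Employed = 163,602.
Unemployed = 7,891 + 1,304 = 9,195 (jobless and actively searching, or on temporary layoff).
Labor force = 163,602 + 9,195 = 172,797.
Not in labor force = 2,855 + 9,648 + 35,878 = 48,381 (those not working and not actively searching are outside the labor force — including those who want a job but have given up searching).
Civilian working-age population = 172,797 + 48,381 = 221,178.
Unemployment rate = 9,195 / 172,797 = 5.32%.
Labor force participation rate = 172,797 / 221,178 = 78.13%.

Unemployment rate ≈ 5.32%; labor force participation rate ≈ 78.13%.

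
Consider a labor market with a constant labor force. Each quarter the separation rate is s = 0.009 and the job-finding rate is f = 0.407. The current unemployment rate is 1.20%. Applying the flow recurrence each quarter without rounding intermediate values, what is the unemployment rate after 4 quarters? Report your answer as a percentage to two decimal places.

Unemployment rate after four quarters ≈ 2.05%.

With a fixed labor force, u_{t+1} = u_t + s·(1−u_t) − f·u_t = u_t·(1−s−f) + s.
Here 1−s−f = 0.584 and s = 0.009.
u_1 = 0.012000 × 0.584 + 0.009 = 0.016008.
u_2 = 0.016008 × 0.584 + 0.009 = 0.018349.
u_3 = 0.018349 × 0.584 + 0.009 = 0.019716.
u_4 = 0.019716 × 0.584 + 0.009 = 0.020514.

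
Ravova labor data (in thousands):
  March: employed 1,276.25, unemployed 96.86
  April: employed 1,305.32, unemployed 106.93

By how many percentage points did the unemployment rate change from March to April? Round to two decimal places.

March: labor force = 1,276.25 + 96.86 = 1,373.11; u = 96.86/1,373.11 = 7.05%.
April: labor force = 1,305.32 + 106.93 = 1,412.25; u = 106.93/1,412.25 = 7.57%.
Change = 7.57% − 7.05% = +0.52 pp.

The unemployment rate changed by +0.52 percentage points.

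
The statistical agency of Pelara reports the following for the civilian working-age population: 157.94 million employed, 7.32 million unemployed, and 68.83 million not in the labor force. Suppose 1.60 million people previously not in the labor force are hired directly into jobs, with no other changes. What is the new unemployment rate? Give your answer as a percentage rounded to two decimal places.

Initially, labor force = 157.94 + 7.32 = 165.26 million, so u = 7.32/165.26 = 4.43%.
After the change, employed and labor force both rise by 1.60; unemployed unchanged → E = 159.54, U = 7.32, labor force = 166.86 million.
New unemployment rate = 7.32 / 166.86 = 4.39%.

New unemployment rate ≈ 4.39%.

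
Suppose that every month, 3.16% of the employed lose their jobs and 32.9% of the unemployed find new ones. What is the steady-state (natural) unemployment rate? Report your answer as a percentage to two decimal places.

At steady state the flows balance: s·E = f·U, so U/(E+U) = s/(s+f).
u* = 3.16 / (3.16 + 32.9) = 3.16 / 36.06 = 8.76%.

Steady-state unemployment rate ≈ 8.76%.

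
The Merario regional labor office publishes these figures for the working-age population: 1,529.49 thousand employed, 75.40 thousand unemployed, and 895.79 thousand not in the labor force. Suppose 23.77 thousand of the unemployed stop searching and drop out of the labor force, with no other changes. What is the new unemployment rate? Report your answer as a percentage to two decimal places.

New unemployment rate ≈ 3.27%.

Initially, labor force = 1,529.49 + 75.40 = 1,604.89 thousand, so u = 75.40/1,604.89 = 4.70%.
After the change, unemployed and labor force both fall by 23.77 → E = 1,529.49, U = 51.63, labor force = 1,581.12 thousand.
New unemployment rate = 51.63 / 1,581.12 = 3.27%.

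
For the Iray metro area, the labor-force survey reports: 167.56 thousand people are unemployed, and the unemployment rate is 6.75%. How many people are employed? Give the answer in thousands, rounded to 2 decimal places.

Labor force = U / u = 167.56 / 0.0675 ≈ 2,482.37 thousand.
Employed = labor force − unemployed = 2,482.37 − 167.56 = 2,314.81 thousand.

About 2,314.81 thousand are employed.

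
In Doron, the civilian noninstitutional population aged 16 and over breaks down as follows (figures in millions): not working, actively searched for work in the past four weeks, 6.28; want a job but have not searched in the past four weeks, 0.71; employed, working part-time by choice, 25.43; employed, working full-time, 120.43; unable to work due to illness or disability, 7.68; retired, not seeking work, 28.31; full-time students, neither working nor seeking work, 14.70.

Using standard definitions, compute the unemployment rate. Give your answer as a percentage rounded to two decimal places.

Unemployment rate ≈ 4.13%.

Employed = 25.43 + 120.43 = 145.86 million.
Unemployed = 6.28 million.
Labor force = 145.86 + 6.28 = 152.14 million.
Unemployment rate = 6.28 / 152.14 = 4.13%.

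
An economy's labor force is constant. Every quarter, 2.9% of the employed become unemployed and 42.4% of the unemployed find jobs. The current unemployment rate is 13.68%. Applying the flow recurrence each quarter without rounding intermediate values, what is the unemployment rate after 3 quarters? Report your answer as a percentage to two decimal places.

With a fixed labor force, u_{t+1} = u_t + s·(1−u_t) − f·u_t = u_t·(1−s−f) + s.
Here 1−s−f = 0.547 and s = 0.029.
u_1 = 0.136800 × 0.547 + 0.029 = 0.103830.
u_2 = 0.103830 × 0.547 + 0.029 = 0.085795.
u_3 = 0.085795 × 0.547 + 0.029 = 0.075930.

Unemployment rate after three quarters ≈ 7.59%.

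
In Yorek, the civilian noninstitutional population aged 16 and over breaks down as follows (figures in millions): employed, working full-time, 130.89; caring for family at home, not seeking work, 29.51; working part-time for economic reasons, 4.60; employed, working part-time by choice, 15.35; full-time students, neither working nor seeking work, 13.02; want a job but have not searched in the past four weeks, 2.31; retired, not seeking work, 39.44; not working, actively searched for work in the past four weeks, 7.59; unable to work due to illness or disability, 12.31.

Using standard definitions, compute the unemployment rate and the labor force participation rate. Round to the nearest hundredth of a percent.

Employed = 130.89 + 4.60 + 15.35 = 150.84 million (anyone who worked, including part-time for economic reasons, counts as employed).
Unemployed = 7.59 million.
Labor force = 150.84 + 7.59 = 158.43 million.
Not in labor force = 29.51 + 13.02 + 2.31 + 39.44 + 12.31 = 96.59 million (those not working and not actively searching are outside the labor force — including those who want a job but have given up searching).
Civilian working-age population = 158.43 + 96.59 = 255.02 million.
Unemployment rate = 7.59 / 158.43 = 4.79%.
Labor force participation rate = 158.43 / 255.02 = 62.12%.

Unemployment rate ≈ 4.79%; labor force participation rate ≈ 62.12%.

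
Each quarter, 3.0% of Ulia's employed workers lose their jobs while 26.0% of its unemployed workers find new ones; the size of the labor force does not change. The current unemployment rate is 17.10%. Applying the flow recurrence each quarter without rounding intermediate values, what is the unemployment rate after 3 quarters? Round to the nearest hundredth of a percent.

With a fixed labor force, u_{t+1} = u_t + s·(1−u_t) − f·u_t = u_t·(1−s−f) + s.
Here 1−s−f = 0.710 and s = 0.030.
u_1 = 0.171000 × 0.710 + 0.030 = 0.151410.
u_2 = 0.151410 × 0.710 + 0.030 = 0.137501.
u_3 = 0.137501 × 0.710 + 0.030 = 0.127626.

Unemployment rate after three quarters ≈ 12.76%.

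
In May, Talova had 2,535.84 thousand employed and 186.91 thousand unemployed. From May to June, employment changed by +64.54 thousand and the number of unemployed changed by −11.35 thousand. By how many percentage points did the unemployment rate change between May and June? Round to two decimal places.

The unemployment rate changed by −0.54 percentage points.

May: labor force = 2,535.84 + 186.91 = 2,722.75; u = 186.91/2,722.75 = 6.86%.
June: labor force = 2,600.38 + 175.56 = 2,775.94; u = 175.56/2,775.94 = 6.32%.
Change = 6.32% − 6.86% = −0.54 pp.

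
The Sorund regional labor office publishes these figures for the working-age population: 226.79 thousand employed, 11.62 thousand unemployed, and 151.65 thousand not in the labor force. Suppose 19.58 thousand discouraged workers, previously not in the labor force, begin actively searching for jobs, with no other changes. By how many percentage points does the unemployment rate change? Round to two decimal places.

The unemployment rate changes by +7.22 percentage points.

Initially, labor force = 226.79 + 11.62 = 238.41 thousand, so u = 11.62/238.41 = 4.87%.
After the change, unemployed and labor force both rise by 19.58 → E = 226.79, U = 31.20, labor force = 257.99 thousand.
New unemployment rate = 31.20 / 257.99 = 12.09%.
Change = 12.09% − 4.87% = +7.22 percentage points.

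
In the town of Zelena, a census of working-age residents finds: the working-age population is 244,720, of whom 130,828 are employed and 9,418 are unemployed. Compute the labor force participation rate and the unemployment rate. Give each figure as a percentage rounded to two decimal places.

Labor force participation rate ≈ 57.31%; unemployment rate ≈ 6.72%.

Labor force = employed + unemployed = 130,828 + 9,418 = 140,246.
Unemployment rate = 9,418 / 140,246 = 6.72%.
Labor force participation rate = 140,246 / 244,720 = 57.31%.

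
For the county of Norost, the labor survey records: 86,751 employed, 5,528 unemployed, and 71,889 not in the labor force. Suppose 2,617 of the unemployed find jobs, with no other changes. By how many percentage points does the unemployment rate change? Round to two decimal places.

Initially, labor force = 86,751 + 5,528 = 92,279, so u = 5,528/92,279 = 5.99%.
After the change, unemployed falls and employed rises by 2,617; labor force unchanged → E = 89,368, U = 2,911, labor force = 92,279.
New unemployment rate = 2,911 / 92,279 = 3.15%.
Change = 3.15% − 5.99% = −2.84 percentage points.

The unemployment rate changes by −2.84 percentage points.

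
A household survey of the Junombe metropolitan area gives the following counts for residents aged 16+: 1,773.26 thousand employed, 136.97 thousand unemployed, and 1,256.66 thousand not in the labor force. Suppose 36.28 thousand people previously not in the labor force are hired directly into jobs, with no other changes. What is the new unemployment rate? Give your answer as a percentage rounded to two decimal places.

Initially, labor force = 1,773.26 + 136.97 = 1,910.23 thousand, so u = 136.97/1,910.23 = 7.17%.
After the change, employed and labor force both rise by 36.28; unemployed unchanged → E = 1,809.54, U = 136.97, labor force = 1,946.51 thousand.
New unemployment rate = 136.97 / 1,946.51 = 7.04%.

New unemployment rate ≈ 7.04%.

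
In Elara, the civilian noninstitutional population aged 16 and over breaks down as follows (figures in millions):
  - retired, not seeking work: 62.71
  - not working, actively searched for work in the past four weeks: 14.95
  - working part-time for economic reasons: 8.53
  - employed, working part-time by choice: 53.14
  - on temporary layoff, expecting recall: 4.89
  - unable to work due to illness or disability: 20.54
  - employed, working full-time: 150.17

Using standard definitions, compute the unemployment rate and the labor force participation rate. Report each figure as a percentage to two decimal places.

Employed = 8.53 + 53.14 + 150.17 = 211.84 million (anyone who worked, including part-time for economic reasons, counts as employed).
Unemployed = 14.95 + 4.89 = 19.84 million (jobless and actively searching, or on temporary layoff).
Labor force = 211.84 + 19.84 = 231.68 million.
Not in labor force = 62.71 + 20.54 = 83.25 million (those not working and not actively searching are outside the labor force).
Civilian working-age population = 231.68 + 83.25 = 314.93 million.
Unemployment rate = 19.84 / 231.68 = 8.56%.
Labor force participation rate = 231.68 / 314.93 = 73.57%.

Unemployment rate ≈ 8.56%; labor force participation rate ≈ 73.57%.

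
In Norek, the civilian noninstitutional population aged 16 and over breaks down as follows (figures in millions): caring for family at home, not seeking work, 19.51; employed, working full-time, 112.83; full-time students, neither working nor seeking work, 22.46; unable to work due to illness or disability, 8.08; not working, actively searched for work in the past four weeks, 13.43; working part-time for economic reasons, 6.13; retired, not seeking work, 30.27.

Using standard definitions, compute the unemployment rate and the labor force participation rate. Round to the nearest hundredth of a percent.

Unemployment rate ≈ 10.14%; labor force participation rate ≈ 62.24%.

Employed = 112.83 + 6.13 = 118.96 million (anyone who worked, including part-time for economic reasons, counts as employed).
Unemployed = 13.43 million.
Labor force = 118.96 + 13.43 = 132.39 million.
Not in labor force = 19.51 + 22.46 + 8.08 + 30.27 = 80.32 million (those not working and not actively searching are outside the labor force).
Civilian working-age population = 132.39 + 80.32 = 212.71 million.
Unemployment rate = 13.43 / 132.39 = 10.14%.
Labor force participation rate = 132.39 / 212.71 = 62.24%.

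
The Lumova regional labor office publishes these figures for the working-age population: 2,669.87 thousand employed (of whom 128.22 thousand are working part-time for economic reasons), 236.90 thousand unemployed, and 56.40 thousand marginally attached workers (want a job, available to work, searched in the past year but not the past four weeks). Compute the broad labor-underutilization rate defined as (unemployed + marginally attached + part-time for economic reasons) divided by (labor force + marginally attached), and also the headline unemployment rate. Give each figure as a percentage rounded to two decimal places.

Broad underutilization rate ≈ 14.23%; headline unemployment rate ≈ 8.15%.

Labor force = 2,669.87 + 236.90 = 2,906.77 thousand.
Numerator = 236.90 + 56.40 + 128.22 = 421.52 thousand.
Denominator = 2,906.77 + 56.40 = 2,963.17 thousand.
Broad rate = 421.52 / 2,963.17 = 14.23%.
Headline unemployment rate = 236.90 / 2,906.77 = 8.15%.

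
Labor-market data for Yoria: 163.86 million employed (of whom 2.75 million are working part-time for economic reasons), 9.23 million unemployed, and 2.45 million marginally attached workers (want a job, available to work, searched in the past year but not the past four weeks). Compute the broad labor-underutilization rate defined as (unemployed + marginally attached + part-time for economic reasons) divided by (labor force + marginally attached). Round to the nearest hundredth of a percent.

Broad underutilization rate ≈ 8.22%.

Labor force = 163.86 + 9.23 = 173.09 million.
Numerator = 9.23 + 2.45 + 2.75 = 14.43 million.
Denominator = 173.09 + 2.45 = 175.54 million.
Broad rate = 14.43 / 175.54 = 8.22%.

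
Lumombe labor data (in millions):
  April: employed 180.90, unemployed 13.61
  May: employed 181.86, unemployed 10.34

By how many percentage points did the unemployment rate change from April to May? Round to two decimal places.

April: labor force = 180.90 + 13.61 = 194.51; u = 13.61/194.51 = 7.00%.
May: labor force = 181.86 + 10.34 = 192.20; u = 10.34/192.20 = 5.38%.
Change = 5.38% − 7.00% = −1.62 pp.

The unemployment rate changed by −1.62 percentage points.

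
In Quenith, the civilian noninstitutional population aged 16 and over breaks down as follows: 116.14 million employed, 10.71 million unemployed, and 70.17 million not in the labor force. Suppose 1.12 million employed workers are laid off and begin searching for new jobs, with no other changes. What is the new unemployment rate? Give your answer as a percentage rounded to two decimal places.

Initially, labor force = 116.14 + 10.71 = 126.85 million, so u = 10.71/126.85 = 8.44%.
After the change, employed falls and unemployed rises by 1.12; labor force unchanged → E = 115.02, U = 11.83, labor force = 126.85 million.
New unemployment rate = 11.83 / 126.85 = 9.33%.

New unemployment rate ≈ 9.33%.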